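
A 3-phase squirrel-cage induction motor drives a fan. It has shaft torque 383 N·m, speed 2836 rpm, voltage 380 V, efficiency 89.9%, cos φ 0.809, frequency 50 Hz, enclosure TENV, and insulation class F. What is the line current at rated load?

238 A

ω = 2π×2836/60 = 297 rad/s; P_out = τω = 383 × 297 = 113751 W
P_in = P_out / η = 113751 / 0.899 = 126531 W
I_L = P_in / (√3·V_L·cosφ) = 126531 / (1.732 × 380 × 0.809) = 238 A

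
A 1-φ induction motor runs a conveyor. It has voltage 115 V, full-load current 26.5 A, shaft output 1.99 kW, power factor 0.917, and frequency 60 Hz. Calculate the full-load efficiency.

P_out = 1.99 kW = 1990 W
P_in = V·I·cosφ = 115 × 26.5 × 0.917 = 2795 W
η = P_out / P_in = 1990 / 2795 = 0.712 = 71.2%

71.2 %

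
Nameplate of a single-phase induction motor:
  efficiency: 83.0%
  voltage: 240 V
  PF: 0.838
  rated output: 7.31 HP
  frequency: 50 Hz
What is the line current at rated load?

32.7 A

P_out = 7.31 × 746 = 5453 W
P_in = P_out / η = 5453 / 0.830 = 6570 W
I = P_in / (V·cosφ) = 6570 / (240 × 0.838) = 32.7 A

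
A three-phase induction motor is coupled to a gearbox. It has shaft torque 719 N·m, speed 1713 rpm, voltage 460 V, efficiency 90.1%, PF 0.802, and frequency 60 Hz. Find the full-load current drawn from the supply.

224 A

ω = 2π×1713/60 = 179.4 rad/s; P_out = τω = 719 × 179.4 = 128989 W
P_in = P_out / η = 128989 / 0.901 = 143162 W
I_L = P_in / (√3·V_L·cosφ) = 143162 / (1.732 × 460 × 0.802) = 224 A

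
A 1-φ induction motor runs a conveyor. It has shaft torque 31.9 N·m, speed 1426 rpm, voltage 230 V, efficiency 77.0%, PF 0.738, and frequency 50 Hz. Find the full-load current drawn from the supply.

36.4 A

ω = 2π×1426/60 = 149.3 rad/s; P_out = τω = 31.9 × 149.3 = 4763 W
P_in = P_out / η = 4763 / 0.770 = 6186 W
I = P_in / (V·cosφ) = 6186 / (230 × 0.738) = 36.4 A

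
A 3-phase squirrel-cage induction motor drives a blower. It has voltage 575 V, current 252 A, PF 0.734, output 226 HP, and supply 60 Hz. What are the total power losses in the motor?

P_in = √3·V·I·cosφ = 1.732×575×252×0.734 = 184210 W
P_out = 226×746 = 168596 W
Losses = P_in − P_out = 184210 − 168596 = 15614 W

15.6 kW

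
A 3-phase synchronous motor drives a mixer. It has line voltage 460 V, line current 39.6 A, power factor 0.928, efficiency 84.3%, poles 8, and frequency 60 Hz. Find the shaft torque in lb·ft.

P_in = √3·V·I·cosφ = 1.732 × 460 × 39.6 × 0.928 = 29279 W
P_out = η·P_in = 0.843 × 29279 = 24682 W
n = n_s = 120×60/8 = 900 rpm (synchronous)
ω = 2π×900/60 = 94.25 rad/s
τ = P_out/ω = 24682/94.25 = 261.9 N·m
In lb·ft: 261.9/1.356 = 193 lb·ft

193 lb·ft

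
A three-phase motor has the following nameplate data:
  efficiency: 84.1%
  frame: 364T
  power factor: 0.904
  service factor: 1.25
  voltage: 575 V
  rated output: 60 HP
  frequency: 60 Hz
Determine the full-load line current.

P_out = 60 × 746 = 44760 W
P_in = P_out / η = 44760 / 0.841 = 53222 W
I_L = P_in / (√3·V_L·cosφ) = 53222 / (1.732 × 575 × 0.904) = 59.1 A

59.1 A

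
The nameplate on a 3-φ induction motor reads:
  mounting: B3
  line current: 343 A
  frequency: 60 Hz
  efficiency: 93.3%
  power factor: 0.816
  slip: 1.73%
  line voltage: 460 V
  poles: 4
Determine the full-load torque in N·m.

1120 N·m

P_in = √3·V·I·cosφ = 1.732 × 460 × 343 × 0.816 = 222992 W
P_out = η·P_in = 0.933 × 222992 = 208052 W
n_s = 120×60/4 = 1800 rpm; n = 1800×(1−0.0173) = 1769 rpm
ω = 2π×1769/60 = 185.2 rad/s
τ = P_out/ω = 208052/185.2 = 1120 N·m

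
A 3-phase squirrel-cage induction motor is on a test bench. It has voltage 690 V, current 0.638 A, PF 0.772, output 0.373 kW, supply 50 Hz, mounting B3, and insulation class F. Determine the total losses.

P_in = √3·V·I·cosφ = 1.732×690×0.638×0.772 = 589 W
P_out = 373 W
Losses = P_in − P_out = 589 − 373 = 216 W

216 W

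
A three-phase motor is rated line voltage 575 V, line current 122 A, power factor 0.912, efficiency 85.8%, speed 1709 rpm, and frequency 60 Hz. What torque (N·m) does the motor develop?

531 N·m

P_in = √3·V·I·cosφ = 1.732 × 575 × 122 × 0.912 = 110808 W
P_out = η·P_in = 0.858 × 110808 = 95073 W
n = 1709 rpm
ω = 2π×1709/60 = 179 rad/s
τ = P_out/ω = 95073/179 = 531 N·m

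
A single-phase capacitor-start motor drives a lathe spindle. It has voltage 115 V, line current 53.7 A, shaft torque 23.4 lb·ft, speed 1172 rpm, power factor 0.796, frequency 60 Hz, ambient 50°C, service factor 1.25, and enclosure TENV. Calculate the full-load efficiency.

τ = 23.4 lb·ft × 1.356 = 31.73 N·m
ω = 2π × 1172/60 = 122.7 rad/s; P_out = τω = 31.73 × 122.7 = 3893 W
P_in = V·I·cosφ = 115 × 53.7 × 0.796 = 4916 W
η = P_out / P_in = 3893 / 4916 = 0.792 = 79.2%

79.2 %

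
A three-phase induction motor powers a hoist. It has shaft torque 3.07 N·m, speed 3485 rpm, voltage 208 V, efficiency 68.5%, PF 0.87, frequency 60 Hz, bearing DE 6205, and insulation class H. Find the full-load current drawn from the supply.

ω = 2π×3485/60 = 364.9 rad/s; P_out = τω = 3.07 × 364.9 = 1120 W
P_in = P_out / η = 1120 / 0.685 = 1635 W
I_L = P_in / (√3·V_L·cosφ) = 1635 / (1.732 × 208 × 0.87) = 5.22 A

5.22 A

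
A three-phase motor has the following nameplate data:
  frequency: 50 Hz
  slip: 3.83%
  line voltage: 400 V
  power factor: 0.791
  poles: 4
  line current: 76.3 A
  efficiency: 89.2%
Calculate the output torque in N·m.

247 N·m

P_in = √3·V·I·cosφ = 1.732 × 400 × 76.3 × 0.791 = 41813 W
P_out = η·P_in = 0.892 × 41813 = 37297 W
n_s = 120×50/4 = 1500 rpm; n = 1500×(1−0.0383) = 1443 rpm
ω = 2π×1443/60 = 151.1 rad/s
τ = P_out/ω = 37297/151.1 = 247 N·m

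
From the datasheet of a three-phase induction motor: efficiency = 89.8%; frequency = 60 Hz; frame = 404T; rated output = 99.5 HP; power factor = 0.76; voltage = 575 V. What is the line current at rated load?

P_out = 99.5 × 746 = 74227 W
P_in = P_out / η = 74227 / 0.898 = 82658 W
I_L = P_in / (√3·V_L·cosφ) = 82658 / (1.732 × 575 × 0.76) = 109 A

109 A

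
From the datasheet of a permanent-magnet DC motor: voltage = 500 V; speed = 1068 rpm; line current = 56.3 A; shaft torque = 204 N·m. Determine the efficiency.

81.0 %

ω = 2π × 1068/60 = 111.8 rad/s; P_out = τω = 204 × 111.8 = 22807 W
P_in = V·I = 500 × 56.3 = 28150 W
η = P_out / P_in = 22807 / 28150 = 0.810 = 81.0%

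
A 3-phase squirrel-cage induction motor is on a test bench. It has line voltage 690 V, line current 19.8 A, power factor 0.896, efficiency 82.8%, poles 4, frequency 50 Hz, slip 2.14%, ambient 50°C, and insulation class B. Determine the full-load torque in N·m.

P_in = √3·V·I·cosφ = 1.732 × 690 × 19.8 × 0.896 = 21202 W
P_out = η·P_in = 0.828 × 21202 = 17555 W
n_s = 120×50/4 = 1500 rpm; n = 1500×(1−0.0214) = 1468 rpm
ω = 2π×1468/60 = 153.7 rad/s
τ = P_out/ω = 17555/153.7 = 114 N·m

114 N·m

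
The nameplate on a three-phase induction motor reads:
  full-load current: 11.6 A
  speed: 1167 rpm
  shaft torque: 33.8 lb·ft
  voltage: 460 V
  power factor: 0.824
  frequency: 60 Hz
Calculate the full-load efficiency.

73.5 %

τ = 33.8 lb·ft × 1.356 = 45.83 N·m
ω = 2π × 1167/60 = 122.2 rad/s; P_out = τω = 45.83 × 122.2 = 5600 W
P_in = √3·V_L·I_L·cosφ = 1.732 × 460 × 11.6 × 0.824 = 7615 W
η = P_out / P_in = 5600 / 7615 = 0.735 = 73.5%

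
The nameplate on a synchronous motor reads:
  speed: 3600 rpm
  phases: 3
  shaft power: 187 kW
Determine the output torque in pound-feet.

ω = 2π × 3600/60 = 377 rad/s
τ = P/ω = 187000/377 = 496 N·m
In lb·ft: 496/1.356 = 366 lb·ft

366 lb·ft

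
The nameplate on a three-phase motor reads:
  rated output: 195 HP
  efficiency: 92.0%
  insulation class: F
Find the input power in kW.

158 kW

P_out = 195 × 746 = 145470 W
P_in = P_out/η = 145470/0.92 = 158120 W = 158 kW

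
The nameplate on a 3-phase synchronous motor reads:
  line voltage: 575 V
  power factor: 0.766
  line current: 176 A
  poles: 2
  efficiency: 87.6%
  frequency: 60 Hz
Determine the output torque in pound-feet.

230 lb·ft

P_in = √3·V·I·cosφ = 1.732 × 575 × 176 × 0.766 = 134263 W
P_out = η·P_in = 0.876 × 134263 = 117614 W
n = n_s = 120×60/2 = 3600 rpm (synchronous)
ω = 2π×3600/60 = 377 rad/s
τ = P_out/ω = 117614/377 = 312 N·m
In lb·ft: 312/1.356 = 230 lb·ft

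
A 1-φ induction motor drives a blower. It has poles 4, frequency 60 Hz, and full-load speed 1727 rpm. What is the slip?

4.06 %

n_s = 120f/p = 120×60/4 = 1800 rpm
s = (n_s − n)/n_s = (1800 − 1727)/1800 = 0.0406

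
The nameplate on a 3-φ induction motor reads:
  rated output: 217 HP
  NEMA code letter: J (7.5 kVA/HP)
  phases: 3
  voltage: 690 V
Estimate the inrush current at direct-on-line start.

1360 A

S_LR = 7.5 × 217 = 1627.5 kVA
I_LR = S_LR/(√3·V_L) = 1627500/(1.732×690) = 1360 A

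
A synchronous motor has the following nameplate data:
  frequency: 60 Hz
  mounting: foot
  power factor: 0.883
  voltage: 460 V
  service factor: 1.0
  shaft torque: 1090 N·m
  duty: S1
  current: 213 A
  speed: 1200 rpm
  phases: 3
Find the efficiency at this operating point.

ω = 2π × 1200/60 = 125.7 rad/s; P_out = τω = 1090 × 125.7 = 137013 W
P_in = √3·V_L·I_L·cosφ = 1.732 × 460 × 213 × 0.883 = 149846 W
η = P_out / P_in = 137013 / 149846 = 0.914 = 91.4%

91.4 %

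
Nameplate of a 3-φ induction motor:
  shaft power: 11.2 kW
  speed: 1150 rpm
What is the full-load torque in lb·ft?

68.6 lb·ft

ω = 2π × 1150/60 = 120.4 rad/s
τ = P/ω = 11200/120.4 = 93.02 N·m
In lb·ft: 93.02/1.356 = 68.6 lb·ft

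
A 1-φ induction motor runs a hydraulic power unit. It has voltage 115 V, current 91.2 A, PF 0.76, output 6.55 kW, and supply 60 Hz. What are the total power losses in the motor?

P_in = V·I·cosφ = 115×91.2×0.76 = 7971 W
P_out = 6550 W
Losses = P_in − P_out = 7971 − 6550 = 1421 W

1420 W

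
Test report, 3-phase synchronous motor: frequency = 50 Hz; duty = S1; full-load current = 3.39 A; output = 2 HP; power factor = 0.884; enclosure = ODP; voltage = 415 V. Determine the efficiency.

P_out = 2 × 746 = 1492 W
P_in = √3·V_L·I_L·cosφ = 1.732 × 415 × 3.39 × 0.884 = 2154 W
η = P_out / P_in = 1492 / 2154 = 0.693 = 69.3%

69.3 %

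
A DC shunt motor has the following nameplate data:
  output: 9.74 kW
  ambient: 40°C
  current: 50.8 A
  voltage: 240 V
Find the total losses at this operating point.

P_in = V·I = 240×50.8 = 12192 W
P_out = 9740 W
Losses = P_in − P_out = 12192 − 9740 = 2452 W

2.45 kW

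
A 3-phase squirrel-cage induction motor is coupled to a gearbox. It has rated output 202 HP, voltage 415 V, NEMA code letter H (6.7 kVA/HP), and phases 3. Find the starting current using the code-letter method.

1880 A

S_LR = 6.7 × 202 = 1353.4 kVA
I_LR = S_LR/(√3·V_L) = 1353400/(1.732×415) = 1880 A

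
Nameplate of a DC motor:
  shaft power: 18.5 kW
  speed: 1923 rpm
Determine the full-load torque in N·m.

91.9 N·m

ω = 2π × 1923/60 = 201.4 rad/s
τ = P/ω = 18500/201.4 = 91.9 N·m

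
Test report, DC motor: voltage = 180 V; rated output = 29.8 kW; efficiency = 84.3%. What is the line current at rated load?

P_out = 29.8 kW = 29800 W
P_in = P_out / η = 29800 / 0.843 = 35350 W
I = P_in / V = 35350 / 180 = 196 A

196 A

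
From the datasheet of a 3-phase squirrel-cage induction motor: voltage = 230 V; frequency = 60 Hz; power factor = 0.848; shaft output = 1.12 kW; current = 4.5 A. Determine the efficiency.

73.7 %

P_out = 1.12 kW = 1120 W
P_in = √3·V_L·I_L·cosφ = 1.732 × 230 × 4.5 × 0.848 = 1520 W
η = P_out / P_in = 1120 / 1520 = 0.737 = 73.7%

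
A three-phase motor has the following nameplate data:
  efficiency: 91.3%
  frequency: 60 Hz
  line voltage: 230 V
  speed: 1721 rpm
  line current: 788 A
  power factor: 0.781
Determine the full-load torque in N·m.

1240 N·m

P_in = √3·V·I·cosφ = 1.732 × 230 × 788 × 0.781 = 245162 W
P_out = η·P_in = 0.913 × 245162 = 223833 W
n = 1721 rpm
ω = 2π×1721/60 = 180.2 rad/s
τ = P_out/ω = 223833/180.2 = 1240 N·m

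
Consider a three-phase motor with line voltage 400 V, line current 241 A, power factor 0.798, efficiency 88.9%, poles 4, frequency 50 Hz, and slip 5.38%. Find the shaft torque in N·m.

797 N·m

P_in = √3·V·I·cosφ = 1.732 × 400 × 241 × 0.798 = 133238 W
P_out = η·P_in = 0.889 × 133238 = 118449 W
n_s = 120×50/4 = 1500 rpm; n = 1500×(1−0.0538) = 1419 rpm
ω = 2π×1419/60 = 148.6 rad/s
τ = P_out/ω = 118449/148.6 = 797 N·m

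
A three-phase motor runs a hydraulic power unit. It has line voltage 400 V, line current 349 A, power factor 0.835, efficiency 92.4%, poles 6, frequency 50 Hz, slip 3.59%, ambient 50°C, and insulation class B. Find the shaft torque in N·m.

1850 N·m

P_in = √3·V·I·cosφ = 1.732 × 400 × 349 × 0.835 = 201892 W
P_out = η·P_in = 0.924 × 201892 = 186548 W
n_s = 120×50/6 = 1000 rpm; n = 1000×(1−0.0359) = 964 rpm
ω = 2π×964/60 = 100.9 rad/s
τ = P_out/ω = 186548/100.9 = 1850 N·m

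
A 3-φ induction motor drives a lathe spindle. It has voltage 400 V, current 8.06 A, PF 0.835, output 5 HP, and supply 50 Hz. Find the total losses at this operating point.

933 W

P_in = √3·V·I·cosφ = 1.732×400×8.06×0.835 = 4663 W
P_out = 5×746 = 3730 W
Losses = P_in − P_out = 4663 − 3730 = 933 W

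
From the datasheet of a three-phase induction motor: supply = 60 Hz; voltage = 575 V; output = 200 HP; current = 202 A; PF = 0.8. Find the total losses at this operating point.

11700 W

P_in = √3·V·I·cosφ = 1.732×575×202×0.8 = 160937 W
P_out = 200×746 = 149200 W
Losses = P_in − P_out = 160937 − 149200 = 11737 W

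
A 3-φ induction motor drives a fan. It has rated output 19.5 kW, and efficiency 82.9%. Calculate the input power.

23.5 kW

P_out = 19500 W
P_in = P_out/η = 19500/0.829 = 23522 W = 23.5 kW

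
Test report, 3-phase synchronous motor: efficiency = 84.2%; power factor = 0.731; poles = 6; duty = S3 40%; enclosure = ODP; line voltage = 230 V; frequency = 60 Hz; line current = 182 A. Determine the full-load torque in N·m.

355 N·m

P_in = √3·V·I·cosφ = 1.732 × 230 × 182 × 0.731 = 52999 W
P_out = η·P_in = 0.842 × 52999 = 44625 W
n = n_s = 120×60/6 = 1200 rpm (synchronous)
ω = 2π×1200/60 = 125.7 rad/s
τ = P_out/ω = 44625/125.7 = 355 N·m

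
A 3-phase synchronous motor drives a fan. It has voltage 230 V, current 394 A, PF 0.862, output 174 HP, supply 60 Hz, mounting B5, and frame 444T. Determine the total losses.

5490 W

P_in = √3·V·I·cosφ = 1.732×230×394×0.862 = 135294 W
P_out = 174×746 = 129804 W
Losses = P_in − P_out = 135294 − 129804 = 5490 W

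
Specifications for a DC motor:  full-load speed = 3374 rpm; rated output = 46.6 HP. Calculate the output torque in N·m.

P_out = 46.6 × 746 = 34764 W
ω = 2π × 3374/60 = 353.3 rad/s
τ = P_out/ω = 34764/353.3 = 98.4 N·m

98.4 N·m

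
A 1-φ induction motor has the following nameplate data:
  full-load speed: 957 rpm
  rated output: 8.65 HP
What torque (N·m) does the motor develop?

64.4 N·m

P_out = 8.65 × 746 = 6453 W
ω = 2π × 957/60 = 100.2 rad/s
τ = P_out/ω = 6453/100.2 = 64.4 N·m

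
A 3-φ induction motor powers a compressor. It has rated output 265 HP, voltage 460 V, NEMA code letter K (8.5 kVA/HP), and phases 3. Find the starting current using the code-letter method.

2830 A

S_LR = 8.5 × 265 = 2252.5 kVA
I_LR = S_LR/(√3·V_L) = 2252500/(1.732×460) = 2830 A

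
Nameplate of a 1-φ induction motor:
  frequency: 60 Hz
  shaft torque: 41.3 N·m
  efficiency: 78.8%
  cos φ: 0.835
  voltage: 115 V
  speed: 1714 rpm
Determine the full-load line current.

ω = 2π×1714/60 = 179.5 rad/s; P_out = τω = 41.3 × 179.5 = 7413 W
P_in = P_out / η = 7413 / 0.788 = 9407 W
I = P_in / (V·cosφ) = 9407 / (115 × 0.835) = 98 A

98 A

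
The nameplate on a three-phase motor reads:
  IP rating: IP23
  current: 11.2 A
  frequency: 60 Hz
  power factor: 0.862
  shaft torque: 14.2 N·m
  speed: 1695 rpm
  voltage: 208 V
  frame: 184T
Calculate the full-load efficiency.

ω = 2π × 1695/60 = 177.5 rad/s; P_out = τω = 14.2 × 177.5 = 2521 W
P_in = √3·V_L·I_L·cosφ = 1.732 × 208 × 11.2 × 0.862 = 3478 W
η = P_out / P_in = 2521 / 3478 = 0.725 = 72.5%

72.5 %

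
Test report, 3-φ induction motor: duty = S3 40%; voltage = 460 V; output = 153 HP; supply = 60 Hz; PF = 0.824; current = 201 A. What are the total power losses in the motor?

17800 W

P_in = √3·V·I·cosφ = 1.732×460×201×0.824 = 131956 W
P_out = 153×746 = 114138 W
Losses = P_in − P_out = 131956 − 114138 = 17818 W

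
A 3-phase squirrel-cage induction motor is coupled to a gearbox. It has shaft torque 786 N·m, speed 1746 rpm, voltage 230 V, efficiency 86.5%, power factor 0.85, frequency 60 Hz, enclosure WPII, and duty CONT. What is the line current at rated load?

ω = 2π×1746/60 = 182.8 rad/s; P_out = τω = 786 × 182.8 = 143681 W
P_in = P_out / η = 143681 / 0.865 = 166105 W
I_L = P_in / (√3·V_L·cosφ) = 166105 / (1.732 × 230 × 0.85) = 491 A

491 A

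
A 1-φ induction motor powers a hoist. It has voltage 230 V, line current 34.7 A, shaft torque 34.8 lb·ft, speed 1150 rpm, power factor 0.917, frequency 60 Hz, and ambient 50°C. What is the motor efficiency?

τ = 34.8 lb·ft × 1.356 = 47.19 N·m
ω = 2π × 1150/60 = 120.4 rad/s; P_out = τω = 47.19 × 120.4 = 5682 W
P_in = V·I·cosφ = 230 × 34.7 × 0.917 = 7319 W
η = P_out / P_in = 5682 / 7319 = 0.776 = 77.6%

77.6 %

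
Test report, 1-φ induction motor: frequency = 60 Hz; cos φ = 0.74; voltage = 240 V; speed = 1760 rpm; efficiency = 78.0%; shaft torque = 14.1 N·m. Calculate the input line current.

18.8 A

ω = 2π×1760/60 = 184.3 rad/s; P_out = τω = 14.1 × 184.3 = 2599 W
P_in = P_out / η = 2599 / 0.780 = 3332 W
I = P_in / (V·cosφ) = 3332 / (240 × 0.74) = 18.8 A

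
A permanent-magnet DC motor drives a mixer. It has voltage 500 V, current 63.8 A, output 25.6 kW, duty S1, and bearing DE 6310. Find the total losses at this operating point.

6.3 kW

P_in = V·I = 500×63.8 = 31900 W
P_out = 25600 W
Losses = P_in − P_out = 31900 − 25600 = 6300 W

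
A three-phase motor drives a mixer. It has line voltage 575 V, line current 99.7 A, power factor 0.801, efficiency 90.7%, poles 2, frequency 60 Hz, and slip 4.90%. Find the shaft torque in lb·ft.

148 lb·ft

P_in = √3·V·I·cosφ = 1.732 × 575 × 99.7 × 0.801 = 79532 W
P_out = η·P_in = 0.907 × 79532 = 72136 W
n_s = 120×60/2 = 3600 rpm; n = 3600×(1−0.049) = 3424 rpm
ω = 2π×3424/60 = 358.6 rad/s
τ = P_out/ω = 72136/358.6 = 201.2 N·m
In lb·ft: 201.2/1.356 = 148 lb·ft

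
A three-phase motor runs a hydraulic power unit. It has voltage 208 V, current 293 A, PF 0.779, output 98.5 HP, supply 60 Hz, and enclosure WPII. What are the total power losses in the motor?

P_in = √3·V·I·cosφ = 1.732×208×293×0.779 = 82227 W
P_out = 98.5×746 = 73481 W
Losses = P_in − P_out = 82227 − 73481 = 8746 W

8.75 kW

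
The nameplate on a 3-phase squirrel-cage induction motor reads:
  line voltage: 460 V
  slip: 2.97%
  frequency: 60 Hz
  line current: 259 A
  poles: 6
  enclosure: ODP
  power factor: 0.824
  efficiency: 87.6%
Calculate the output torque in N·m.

1220 N·m

P_in = √3·V·I·cosφ = 1.732 × 460 × 259 × 0.824 = 170033 W
P_out = η·P_in = 0.876 × 170033 = 148949 W
n_s = 120×60/6 = 1200 rpm; n = 1200×(1−0.0297) = 1164 rpm
ω = 2π×1164/60 = 121.9 rad/s
τ = P_out/ω = 148949/121.9 = 1220 N·m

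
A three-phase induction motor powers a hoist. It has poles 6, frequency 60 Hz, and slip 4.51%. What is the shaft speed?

n_s = 120f/p = 120×60/6 = 1200 rpm
n = n_s(1 − s) = 1200 × (1 − 0.0451) = 1146 rpm

1146 rpm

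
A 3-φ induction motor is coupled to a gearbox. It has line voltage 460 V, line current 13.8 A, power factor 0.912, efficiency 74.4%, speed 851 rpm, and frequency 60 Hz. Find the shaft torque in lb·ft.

P_in = √3·V·I·cosφ = 1.732 × 460 × 13.8 × 0.912 = 10027 W
P_out = η·P_in = 0.744 × 10027 = 7460 W
n = 851 rpm
ω = 2π×851/60 = 89.12 rad/s
τ = P_out/ω = 7460/89.12 = 83.71 N·m
In lb·ft: 83.71/1.356 = 61.7 lb·ft

61.7 lb·ft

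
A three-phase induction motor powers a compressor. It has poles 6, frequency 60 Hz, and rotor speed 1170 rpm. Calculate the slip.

n_s = 120f/p = 120×60/6 = 1200 rpm
s = (n_s − n)/n_s = (1200 − 1170)/1200 = 0.0250

2.50 %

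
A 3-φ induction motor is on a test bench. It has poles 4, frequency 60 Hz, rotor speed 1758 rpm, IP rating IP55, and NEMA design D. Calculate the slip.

2.33 %

n_s = 120f/p = 120×60/4 = 1800 rpm
s = (n_s − n)/n_s = (1800 − 1758)/1800 = 0.0233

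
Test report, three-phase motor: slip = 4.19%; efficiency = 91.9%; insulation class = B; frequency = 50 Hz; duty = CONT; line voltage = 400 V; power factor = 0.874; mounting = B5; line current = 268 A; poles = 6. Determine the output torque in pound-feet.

P_in = √3·V·I·cosφ = 1.732 × 400 × 268 × 0.874 = 162276 W
P_out = η·P_in = 0.919 × 162276 = 149132 W
n_s = 120×50/6 = 1000 rpm; n = 1000×(1−0.0419) = 958 rpm
ω = 2π×958/60 = 100.3 rad/s
τ = P_out/ω = 149132/100.3 = 1487 N·m
In lb·ft: 1487/1.356 = 1100 lb·ft

1100 lb·ft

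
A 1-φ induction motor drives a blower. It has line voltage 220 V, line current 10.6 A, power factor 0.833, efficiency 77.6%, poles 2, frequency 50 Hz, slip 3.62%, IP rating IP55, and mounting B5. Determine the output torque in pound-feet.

P_in = V·I·cosφ = 220 × 10.6 × 0.833 = 1943 W
P_out = η·P_in = 0.776 × 1943 = 1508 W
n_s = 120×50/2 = 3000 rpm; n = 3000×(1−0.0362) = 2891 rpm
ω = 2π×2891/60 = 302.7 rad/s
τ = P_out/ω = 1508/302.7 = 4.982 N·m
In lb·ft: 4.982/1.356 = 3.67 lb·ft

3.67 lb·ft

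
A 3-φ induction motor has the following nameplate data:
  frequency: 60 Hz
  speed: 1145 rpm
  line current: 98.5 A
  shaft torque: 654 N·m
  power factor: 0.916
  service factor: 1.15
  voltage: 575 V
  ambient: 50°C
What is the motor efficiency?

87.3 %

ω = 2π × 1145/60 = 119.9 rad/s; P_out = τω = 654 × 119.9 = 78415 W
P_in = √3·V_L·I_L·cosφ = 1.732 × 575 × 98.5 × 0.916 = 89856 W
η = P_out / P_in = 78415 / 89856 = 0.873 = 87.3%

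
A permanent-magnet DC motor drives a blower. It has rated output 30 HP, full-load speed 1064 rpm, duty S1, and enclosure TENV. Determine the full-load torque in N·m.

201 N·m

P_out = 30 × 746 = 22380 W
ω = 2π × 1064/60 = 111.4 rad/s
τ = P_out/ω = 22380/111.4 = 201 N·m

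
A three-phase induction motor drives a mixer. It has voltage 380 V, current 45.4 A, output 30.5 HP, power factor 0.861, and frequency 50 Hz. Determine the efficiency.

P_out = 30.5 × 746 = 22753 W
P_in = √3·V_L·I_L·cosφ = 1.732 × 380 × 45.4 × 0.861 = 25727 W
η = P_out / P_in = 22753 / 25727 = 0.884 = 88.4%

88.4 %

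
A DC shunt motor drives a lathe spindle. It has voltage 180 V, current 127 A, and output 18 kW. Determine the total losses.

P_in = V·I = 180×127 = 22860 W
P_out = 18000 W
Losses = P_in − P_out = 22860 − 18000 = 4860 W

4860 W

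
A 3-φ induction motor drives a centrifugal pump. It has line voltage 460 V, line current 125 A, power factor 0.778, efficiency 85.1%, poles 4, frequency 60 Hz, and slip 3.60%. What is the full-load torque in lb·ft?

268 lb·ft

P_in = √3·V·I·cosφ = 1.732 × 460 × 125 × 0.778 = 77481 W
P_out = η·P_in = 0.851 × 77481 = 65936 W
n_s = 120×60/4 = 1800 rpm; n = 1800×(1−0.036) = 1735 rpm
ω = 2π×1735/60 = 181.7 rad/s
τ = P_out/ω = 65936/181.7 = 362.9 N·m
In lb·ft: 362.9/1.356 = 268 lb·ft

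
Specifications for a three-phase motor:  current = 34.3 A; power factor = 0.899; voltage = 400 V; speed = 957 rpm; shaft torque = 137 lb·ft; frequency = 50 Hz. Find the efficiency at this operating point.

87.1 %

τ = 137 lb·ft × 1.356 = 185.8 N·m
ω = 2π × 957/60 = 100.2 rad/s; P_out = τω = 185.8 × 100.2 = 18617 W
P_in = √3·V_L·I_L·cosφ = 1.732 × 400 × 34.3 × 0.899 = 21363 W
η = P_out / P_in = 18617 / 21363 = 0.871 = 87.1%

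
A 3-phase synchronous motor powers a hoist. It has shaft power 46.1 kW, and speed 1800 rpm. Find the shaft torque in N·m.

245 N·m

ω = 2π × 1800/60 = 188.5 rad/s
τ = P/ω = 46100/188.5 = 245 N·m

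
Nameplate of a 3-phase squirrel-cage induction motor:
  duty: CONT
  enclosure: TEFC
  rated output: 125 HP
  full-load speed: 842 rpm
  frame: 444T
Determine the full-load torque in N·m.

1060 N·m

P_out = 125 × 746 = 93250 W
ω = 2π × 842/60 = 88.17 rad/s
τ = P_out/ω = 93250/88.17 = 1060 N·m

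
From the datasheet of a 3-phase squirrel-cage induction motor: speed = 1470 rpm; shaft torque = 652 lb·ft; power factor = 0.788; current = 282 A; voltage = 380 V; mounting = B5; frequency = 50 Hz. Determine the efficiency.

τ = 652 lb·ft × 1.356 = 884.1 N·m
ω = 2π × 1470/60 = 153.9 rad/s; P_out = τω = 884.1 × 153.9 = 136063 W
P_in = √3·V_L·I_L·cosφ = 1.732 × 380 × 282 × 0.788 = 146254 W
η = P_out / P_in = 136063 / 146254 = 0.930 = 93.0%

93.0 %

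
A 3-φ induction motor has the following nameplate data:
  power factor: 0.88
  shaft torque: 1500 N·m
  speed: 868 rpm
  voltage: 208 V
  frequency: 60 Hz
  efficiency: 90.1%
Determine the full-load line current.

477 A

ω = 2π×868/60 = 90.9 rad/s; P_out = τω = 1500 × 90.9 = 136350 W
P_in = P_out / η = 136350 / 0.901 = 151332 W
I_L = P_in / (√3·V_L·cosφ) = 151332 / (1.732 × 208 × 0.88) = 477 A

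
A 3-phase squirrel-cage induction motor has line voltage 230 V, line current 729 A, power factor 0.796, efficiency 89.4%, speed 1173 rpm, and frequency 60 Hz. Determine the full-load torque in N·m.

1680 N·m

P_in = √3·V·I·cosφ = 1.732 × 230 × 729 × 0.796 = 231162 W
P_out = η·P_in = 0.894 × 231162 = 206659 W
n = 1173 rpm
ω = 2π×1173/60 = 122.8 rad/s
τ = P_out/ω = 206659/122.8 = 1680 N·m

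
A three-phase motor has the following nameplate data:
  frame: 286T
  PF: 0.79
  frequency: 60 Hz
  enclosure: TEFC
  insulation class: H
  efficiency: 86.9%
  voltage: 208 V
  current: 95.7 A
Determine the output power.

P_in = √3·V·I·cosφ = 1.732 × 208 × 95.7 × 0.79 = 27236 W
P_out = η·P_in = 0.869 × 27236 = 23668 W

23.7 kW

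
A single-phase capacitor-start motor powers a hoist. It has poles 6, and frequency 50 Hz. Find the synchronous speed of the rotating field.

1000 rpm

n_s = 120f/p = 120×50/6 = 1000 rpm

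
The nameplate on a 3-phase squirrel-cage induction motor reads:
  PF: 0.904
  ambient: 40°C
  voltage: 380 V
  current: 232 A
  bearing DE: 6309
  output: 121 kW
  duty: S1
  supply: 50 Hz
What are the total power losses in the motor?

P_in = √3·V·I·cosφ = 1.732×380×232×0.904 = 138035 W
P_out = 121000 W
Losses = P_in − P_out = 138035 − 121000 = 17035 W

17000 W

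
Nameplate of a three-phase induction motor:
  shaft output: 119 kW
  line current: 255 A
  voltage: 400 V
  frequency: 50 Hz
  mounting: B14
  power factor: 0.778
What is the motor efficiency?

86.6 %

P_out = 119 kW = 119000 W
P_in = √3·V_L·I_L·cosφ = 1.732 × 400 × 255 × 0.778 = 137445 W
η = P_out / P_in = 119000 / 137445 = 0.866 = 86.6%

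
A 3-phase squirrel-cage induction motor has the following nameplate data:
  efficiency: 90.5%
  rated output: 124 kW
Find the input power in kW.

P_out = 124000 W
P_in = P_out/η = 124000/0.905 = 137017 W = 137 kW

137 kW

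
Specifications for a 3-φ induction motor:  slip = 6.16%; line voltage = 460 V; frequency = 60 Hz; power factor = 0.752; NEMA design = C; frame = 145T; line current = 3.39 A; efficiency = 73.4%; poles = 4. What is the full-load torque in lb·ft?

P_in = √3·V·I·cosφ = 1.732 × 460 × 3.39 × 0.752 = 2031 W
P_out = η·P_in = 0.734 × 2031 = 1491 W
n_s = 120×60/4 = 1800 rpm; n = 1800×(1−0.0616) = 1689 rpm
ω = 2π×1689/60 = 176.9 rad/s
τ = P_out/ω = 1491/176.9 = 8.428 N·m
In lb·ft: 8.428/1.356 = 6.22 lb·ft

6.22 lb·ft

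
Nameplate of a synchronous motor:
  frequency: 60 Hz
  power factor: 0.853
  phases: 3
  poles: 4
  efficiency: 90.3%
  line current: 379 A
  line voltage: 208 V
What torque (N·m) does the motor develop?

558 N·m

P_in = √3·V·I·cosφ = 1.732 × 208 × 379 × 0.853 = 116466 W
P_out = η·P_in = 0.903 × 116466 = 105169 W
n = n_s = 120×60/4 = 1800 rpm (synchronous)
ω = 2π×1800/60 = 188.5 rad/s
τ = P_out/ω = 105169/188.5 = 558 N·m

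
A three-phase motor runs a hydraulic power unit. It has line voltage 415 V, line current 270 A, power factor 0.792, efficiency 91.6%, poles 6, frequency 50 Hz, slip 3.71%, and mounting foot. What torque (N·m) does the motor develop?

P_in = √3·V·I·cosφ = 1.732 × 415 × 270 × 0.792 = 153704 W
P_out = η·P_in = 0.916 × 153704 = 140793 W
n_s = 120×50/6 = 1000 rpm; n = 1000×(1−0.0371) = 963 rpm
ω = 2π×963/60 = 100.8 rad/s
τ = P_out/ω = 140793/100.8 = 1400 N·m

1400 N·m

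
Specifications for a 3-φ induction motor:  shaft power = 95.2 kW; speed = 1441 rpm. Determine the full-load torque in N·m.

631 N·m

ω = 2π × 1441/60 = 150.9 rad/s
τ = P/ω = 95200/150.9 = 631 N·m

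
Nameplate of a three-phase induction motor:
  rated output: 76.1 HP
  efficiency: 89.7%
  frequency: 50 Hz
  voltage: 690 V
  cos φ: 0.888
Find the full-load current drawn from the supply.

P_out = 76.1 × 746 = 56771 W
P_in = P_out / η = 56771 / 0.897 = 63290 W
I_L = P_in / (√3·V_L·cosφ) = 63290 / (1.732 × 690 × 0.888) = 59.6 A

59.6 A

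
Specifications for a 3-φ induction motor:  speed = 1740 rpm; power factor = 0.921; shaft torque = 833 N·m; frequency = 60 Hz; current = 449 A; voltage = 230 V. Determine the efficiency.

92.1 %

ω = 2π × 1740/60 = 182.2 rad/s; P_out = τω = 833 × 182.2 = 151773 W
P_in = √3·V_L·I_L·cosφ = 1.732 × 230 × 449 × 0.921 = 164733 W
η = P_out / P_in = 151773 / 164733 = 0.921 = 92.1%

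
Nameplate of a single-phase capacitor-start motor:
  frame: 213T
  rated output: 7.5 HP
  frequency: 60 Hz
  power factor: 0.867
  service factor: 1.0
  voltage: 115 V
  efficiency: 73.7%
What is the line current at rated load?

P_out = 7.5 × 746 = 5595 W
P_in = P_out / η = 5595 / 0.737 = 7592 W
I = P_in / (V·cosφ) = 7592 / (115 × 0.867) = 76.1 A

76.1 A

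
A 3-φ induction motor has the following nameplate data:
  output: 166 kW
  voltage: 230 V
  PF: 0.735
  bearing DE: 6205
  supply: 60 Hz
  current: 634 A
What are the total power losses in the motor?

P_in = √3·V·I·cosφ = 1.732×230×634×0.735 = 185632 W
P_out = 166000 W
Losses = P_in − P_out = 185632 − 166000 = 19632 W

19600 W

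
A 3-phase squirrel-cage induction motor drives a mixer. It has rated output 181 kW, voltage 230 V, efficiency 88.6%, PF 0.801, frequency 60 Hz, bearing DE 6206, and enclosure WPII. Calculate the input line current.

P_out = 181 kW = 181000 W
P_in = P_out / η = 181000 / 0.886 = 204289 W
I_L = P_in / (√3·V_L·cosφ) = 204289 / (1.732 × 230 × 0.801) = 640 A

640 A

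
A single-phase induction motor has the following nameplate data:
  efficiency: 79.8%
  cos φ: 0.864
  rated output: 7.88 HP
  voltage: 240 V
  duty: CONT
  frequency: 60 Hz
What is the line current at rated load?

35.5 A

P_out = 7.88 × 746 = 5878 W
P_in = P_out / η = 5878 / 0.798 = 7366 W
I = P_in / (V·cosφ) = 7366 / (240 × 0.864) = 35.5 A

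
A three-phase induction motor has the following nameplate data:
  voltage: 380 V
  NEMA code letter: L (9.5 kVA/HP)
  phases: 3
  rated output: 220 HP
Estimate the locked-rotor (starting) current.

3180 A

S_LR = 9.5 × 220 = 2090 kVA
I_LR = S_LR/(√3·V_L) = 2090000/(1.732×380) = 3180 A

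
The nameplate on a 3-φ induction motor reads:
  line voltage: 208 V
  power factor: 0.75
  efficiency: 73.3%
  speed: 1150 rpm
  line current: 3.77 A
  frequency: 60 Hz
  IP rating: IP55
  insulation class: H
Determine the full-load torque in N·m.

6.2 N·m

P_in = √3·V·I·cosφ = 1.732 × 208 × 3.77 × 0.75 = 1019 W
P_out = η·P_in = 0.733 × 1019 = 747 W
n = 1150 rpm
ω = 2π×1150/60 = 120.4 rad/s
τ = P_out/ω = 747/120.4 = 6.2 N·m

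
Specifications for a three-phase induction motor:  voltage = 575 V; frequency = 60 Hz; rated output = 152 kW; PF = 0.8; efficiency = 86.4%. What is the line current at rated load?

P_out = 152 kW = 152000 W
P_in = P_out / η = 152000 / 0.864 = 175926 W
I_L = P_in / (√3·V_L·cosφ) = 175926 / (1.732 × 575 × 0.8) = 221 A

221 A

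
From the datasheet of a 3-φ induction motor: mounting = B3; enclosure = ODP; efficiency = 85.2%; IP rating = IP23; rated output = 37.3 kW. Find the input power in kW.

P_out = 37300 W
P_in = P_out/η = 37300/0.852 = 43779 W = 43.8 kW

43.8 kW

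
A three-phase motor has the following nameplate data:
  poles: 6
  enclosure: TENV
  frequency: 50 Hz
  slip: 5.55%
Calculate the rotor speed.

944 rpm

n_s = 120f/p = 120×50/6 = 1000 rpm
n = n_s(1 − s) = 1000 × (1 − 0.0555) = 944 rpm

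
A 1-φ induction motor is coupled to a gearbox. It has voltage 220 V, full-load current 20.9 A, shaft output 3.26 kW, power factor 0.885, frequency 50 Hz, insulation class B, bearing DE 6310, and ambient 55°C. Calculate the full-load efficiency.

80.1 %

P_out = 3.26 kW = 3260 W
P_in = V·I·cosφ = 220 × 20.9 × 0.885 = 4069 W
η = P_out / P_in = 3260 / 4069 = 0.801 = 80.1%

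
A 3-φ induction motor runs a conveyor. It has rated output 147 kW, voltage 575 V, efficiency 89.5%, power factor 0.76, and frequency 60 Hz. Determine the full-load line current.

P_out = 147 kW = 147000 W
P_in = P_out / η = 147000 / 0.895 = 164246 W
I_L = P_in / (√3·V_L·cosφ) = 164246 / (1.732 × 575 × 0.76) = 217 A

217 A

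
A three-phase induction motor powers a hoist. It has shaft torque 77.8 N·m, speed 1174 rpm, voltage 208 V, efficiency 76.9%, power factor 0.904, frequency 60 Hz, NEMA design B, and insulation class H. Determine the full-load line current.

38.2 A

ω = 2π×1174/60 = 122.9 rad/s; P_out = τω = 77.8 × 122.9 = 9562 W
P_in = P_out / η = 9562 / 0.769 = 12434 W
I_L = P_in / (√3·V_L·cosφ) = 12434 / (1.732 × 208 × 0.904) = 38.2 A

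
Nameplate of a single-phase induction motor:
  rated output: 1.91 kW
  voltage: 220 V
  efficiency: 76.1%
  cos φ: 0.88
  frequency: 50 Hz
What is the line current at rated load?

P_out = 1.91 kW = 1910 W
P_in = P_out / η = 1910 / 0.761 = 2510 W
I = P_in / (V·cosφ) = 2510 / (220 × 0.88) = 13 A

13 A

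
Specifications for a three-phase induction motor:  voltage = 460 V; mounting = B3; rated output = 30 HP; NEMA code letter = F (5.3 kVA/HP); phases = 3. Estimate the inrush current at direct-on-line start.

200 A

S_LR = 5.3 × 30 = 159 kVA
I_LR = S_LR/(√3·V_L) = 159000/(1.732×460) = 200 A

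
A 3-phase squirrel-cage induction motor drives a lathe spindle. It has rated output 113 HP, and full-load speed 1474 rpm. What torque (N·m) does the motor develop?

P_out = 113 × 746 = 84298 W
ω = 2π × 1474/60 = 154.4 rad/s
τ = P_out/ω = 84298/154.4 = 546 N·m

546 N·m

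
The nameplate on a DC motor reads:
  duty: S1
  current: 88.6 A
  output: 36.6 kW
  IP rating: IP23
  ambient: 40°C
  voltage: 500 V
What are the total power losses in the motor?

7.7 kW

P_in = V·I = 500×88.6 = 44300 W
P_out = 36600 W
Losses = P_in − P_out = 44300 − 36600 = 7700 W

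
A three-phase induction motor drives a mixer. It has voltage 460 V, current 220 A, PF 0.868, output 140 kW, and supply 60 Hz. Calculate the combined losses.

P_in = √3·V·I·cosφ = 1.732×460×220×0.868 = 152142 W
P_out = 140000 W
Losses = P_in − P_out = 152142 − 140000 = 12142 W

12.1 kW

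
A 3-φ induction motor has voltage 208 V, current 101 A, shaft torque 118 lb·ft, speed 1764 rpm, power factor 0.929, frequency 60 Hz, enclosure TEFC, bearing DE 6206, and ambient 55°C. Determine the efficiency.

τ = 118 lb·ft × 1.356 = 160 N·m
ω = 2π × 1764/60 = 184.7 rad/s; P_out = τω = 160 × 184.7 = 29552 W
P_in = √3·V_L·I_L·cosφ = 1.732 × 208 × 101 × 0.929 = 33802 W
η = P_out / P_in = 29552 / 33802 = 0.874 = 87.4%

87.4 %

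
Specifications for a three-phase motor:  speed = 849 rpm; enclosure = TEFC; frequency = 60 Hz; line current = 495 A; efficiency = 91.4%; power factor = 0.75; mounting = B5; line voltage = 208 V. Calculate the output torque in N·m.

1370 N·m

P_in = √3·V·I·cosφ = 1.732 × 208 × 495 × 0.75 = 133745 W
P_out = η·P_in = 0.914 × 133745 = 122243 W
n = 849 rpm
ω = 2π×849/60 = 88.91 rad/s
τ = P_out/ω = 122243/88.91 = 1370 N·m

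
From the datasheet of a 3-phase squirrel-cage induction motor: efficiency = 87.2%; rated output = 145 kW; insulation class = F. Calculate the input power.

166 kW

P_out = 145000 W
P_in = P_out/η = 145000/0.872 = 166284 W = 166 kW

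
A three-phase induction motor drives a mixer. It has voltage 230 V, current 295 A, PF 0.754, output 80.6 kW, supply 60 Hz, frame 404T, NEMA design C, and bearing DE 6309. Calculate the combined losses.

8.01 kW

P_in = √3·V·I·cosφ = 1.732×230×295×0.754 = 88607 W
P_out = 80600 W
Losses = P_in − P_out = 88607 − 80600 = 8007 W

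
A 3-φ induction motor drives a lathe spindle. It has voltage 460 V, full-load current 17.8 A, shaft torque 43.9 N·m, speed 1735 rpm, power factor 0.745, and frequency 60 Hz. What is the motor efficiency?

75.5 %

ω = 2π × 1735/60 = 181.7 rad/s; P_out = τω = 43.9 × 181.7 = 7977 W
P_in = √3·V_L·I_L·cosφ = 1.732 × 460 × 17.8 × 0.745 = 10565 W
η = P_out / P_in = 7977 / 10565 = 0.755 = 75.5%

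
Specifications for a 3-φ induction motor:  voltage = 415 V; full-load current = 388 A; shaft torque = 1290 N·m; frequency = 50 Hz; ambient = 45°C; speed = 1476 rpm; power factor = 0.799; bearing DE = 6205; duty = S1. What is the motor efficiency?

ω = 2π × 1476/60 = 154.6 rad/s; P_out = τω = 1290 × 154.6 = 199434 W
P_in = √3·V_L·I_L·cosφ = 1.732 × 415 × 388 × 0.799 = 222830 W
η = P_out / P_in = 199434 / 222830 = 0.895 = 89.5%

89.5 %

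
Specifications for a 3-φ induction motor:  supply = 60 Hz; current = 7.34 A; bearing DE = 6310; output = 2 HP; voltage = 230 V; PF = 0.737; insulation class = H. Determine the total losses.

P_in = √3·V·I·cosφ = 1.732×230×7.34×0.737 = 2155 W
P_out = 2×746 = 1492 W
Losses = P_in − P_out = 2155 − 1492 = 663 W

663 W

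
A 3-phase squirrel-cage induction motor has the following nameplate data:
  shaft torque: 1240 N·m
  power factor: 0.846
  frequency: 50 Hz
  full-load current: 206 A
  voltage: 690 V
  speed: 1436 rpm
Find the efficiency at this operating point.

ω = 2π × 1436/60 = 150.4 rad/s; P_out = τω = 1240 × 150.4 = 186496 W
P_in = √3·V_L·I_L·cosφ = 1.732 × 690 × 206 × 0.846 = 208274 W
η = P_out / P_in = 186496 / 208274 = 0.895 = 89.5%

89.5 %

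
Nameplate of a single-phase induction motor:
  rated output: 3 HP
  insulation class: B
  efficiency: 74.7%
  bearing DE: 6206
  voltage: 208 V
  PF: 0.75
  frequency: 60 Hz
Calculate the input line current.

19.2 A

P_out = 3 × 746 = 2238 W
P_in = P_out / η = 2238 / 0.747 = 2996 W
I = P_in / (V·cosφ) = 2996 / (208 × 0.75) = 19.2 A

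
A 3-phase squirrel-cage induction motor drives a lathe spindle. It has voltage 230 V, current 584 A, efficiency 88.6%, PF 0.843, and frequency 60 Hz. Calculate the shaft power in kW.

174 kW

P_in = √3·V·I·cosφ = 1.732 × 230 × 584 × 0.843 = 196117 W
P_out = η·P_in = 0.886 × 196117 = 173760 W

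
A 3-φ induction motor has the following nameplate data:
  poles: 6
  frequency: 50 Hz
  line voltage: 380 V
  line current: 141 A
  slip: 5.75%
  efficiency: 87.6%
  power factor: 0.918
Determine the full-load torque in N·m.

756 N·m

P_in = √3·V·I·cosφ = 1.732 × 380 × 141 × 0.918 = 85191 W
P_out = η·P_in = 0.876 × 85191 = 74627 W
n_s = 120×50/6 = 1000 rpm; n = 1000×(1−0.0575) = 943 rpm
ω = 2π×943/60 = 98.75 rad/s
τ = P_out/ω = 74627/98.75 = 756 N·m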